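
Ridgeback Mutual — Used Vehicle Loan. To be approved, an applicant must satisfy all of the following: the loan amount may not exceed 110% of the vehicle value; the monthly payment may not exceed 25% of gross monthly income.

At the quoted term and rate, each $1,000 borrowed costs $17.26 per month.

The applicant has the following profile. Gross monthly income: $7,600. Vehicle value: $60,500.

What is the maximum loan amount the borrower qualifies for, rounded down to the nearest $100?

Payment cap: 25% × $7,600 = $1,900/month.
At $17.26 per $1,000, that supports 1,900/17.26 × 1,000 ≈ $110,081 → $110,000.
LTV cap: 110% × $60,500 = $66,550 → $66,500.
Binding constraint: loan-to-value.

$66,500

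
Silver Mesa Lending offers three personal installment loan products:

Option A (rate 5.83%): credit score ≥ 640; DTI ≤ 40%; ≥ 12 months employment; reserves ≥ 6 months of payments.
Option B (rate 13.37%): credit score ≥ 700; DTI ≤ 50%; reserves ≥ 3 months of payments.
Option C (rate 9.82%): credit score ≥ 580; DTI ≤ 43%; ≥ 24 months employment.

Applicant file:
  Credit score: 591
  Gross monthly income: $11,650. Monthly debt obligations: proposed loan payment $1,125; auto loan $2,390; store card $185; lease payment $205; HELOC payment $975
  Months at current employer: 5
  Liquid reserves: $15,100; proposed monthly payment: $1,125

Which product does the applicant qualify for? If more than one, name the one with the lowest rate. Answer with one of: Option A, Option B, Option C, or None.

None

Total debts = (1,125 + 2,390 + 185 + 205 + 975) = 4,880; DTI = 4,880/11,650 = 41.9%.
Reserves = 15,100/1,125 = 13.4 months.
Option A: score 591 < 640; DTI 41.9% > 40%; employment 5 < 12 mo; reserves 13.4 ≥ 6 mo → does not qualify.
Option B: score 591 < 700; DTI 41.9% ≤ 50%; reserves 13.4 ≥ 3 mo → does not qualify.
Option C: score 591 ≥ 580; DTI 41.9% ≤ 43%; employment 5 < 24 mo → does not qualify.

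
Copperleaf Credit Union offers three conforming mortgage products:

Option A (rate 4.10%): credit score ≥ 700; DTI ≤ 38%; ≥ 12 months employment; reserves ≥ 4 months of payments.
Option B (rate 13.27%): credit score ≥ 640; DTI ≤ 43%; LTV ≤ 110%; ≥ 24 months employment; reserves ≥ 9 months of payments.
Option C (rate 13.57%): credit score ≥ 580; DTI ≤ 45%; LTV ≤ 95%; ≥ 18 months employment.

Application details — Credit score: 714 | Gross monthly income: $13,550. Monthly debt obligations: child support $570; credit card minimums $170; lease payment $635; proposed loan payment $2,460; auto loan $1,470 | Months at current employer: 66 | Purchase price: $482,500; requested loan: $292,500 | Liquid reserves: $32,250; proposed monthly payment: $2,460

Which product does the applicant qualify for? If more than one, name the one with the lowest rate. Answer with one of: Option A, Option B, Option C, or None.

Option B

Total debts = (570 + 170 + 635 + 2,460 + 1,470) = 5,305; DTI = 5,305/13,550 = 39.2%.
LTV = 292,500/482,500 = 60.6%.
Reserves = 32,250/2,460 = 13.1 months.
Option A: score 714 ≥ 700; DTI 39.2% > 38%; employment 66 ≥ 12 mo; reserves 13.1 ≥ 4 mo → does not qualify.
Option B: score 714 ≥ 640; DTI 39.2% ≤ 43%; LTV 60.6% ≤ 110%; employment 66 ≥ 24 mo; reserves 13.1 ≥ 9 mo → qualifies.
Option C: score 714 ≥ 580; DTI 39.2% ≤ 45%; LTV 60.6% ≤ 95%; employment 66 ≥ 18 mo → qualifies.
Qualifying: Option B, Option C. Lowest rate is 13.27% → Option B.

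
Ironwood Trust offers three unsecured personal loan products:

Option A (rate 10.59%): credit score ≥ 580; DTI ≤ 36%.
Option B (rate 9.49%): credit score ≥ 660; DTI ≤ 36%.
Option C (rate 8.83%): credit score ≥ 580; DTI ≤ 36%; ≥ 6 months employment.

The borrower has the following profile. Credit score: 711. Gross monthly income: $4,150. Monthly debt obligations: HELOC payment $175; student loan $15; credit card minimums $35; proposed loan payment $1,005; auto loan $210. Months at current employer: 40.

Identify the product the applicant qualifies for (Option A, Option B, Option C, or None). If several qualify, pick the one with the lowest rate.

Total debts = (175 + 15 + 35 + 1,005 + 210) = 1,440; DTI = 1,440/4,150 = 34.7%.
Option A: score 711 ≥ 580; DTI 34.7% ≤ 36% → qualifies.
Option B: score 711 ≥ 660; DTI 34.7% ≤ 36% → qualifies.
Option C: score 711 ≥ 580; DTI 34.7% ≤ 36%; employment 40 ≥ 6 mo → qualifies.
Qualifying: Option A, Option B, Option C. Lowest rate is 8.83% → Option C.

Option C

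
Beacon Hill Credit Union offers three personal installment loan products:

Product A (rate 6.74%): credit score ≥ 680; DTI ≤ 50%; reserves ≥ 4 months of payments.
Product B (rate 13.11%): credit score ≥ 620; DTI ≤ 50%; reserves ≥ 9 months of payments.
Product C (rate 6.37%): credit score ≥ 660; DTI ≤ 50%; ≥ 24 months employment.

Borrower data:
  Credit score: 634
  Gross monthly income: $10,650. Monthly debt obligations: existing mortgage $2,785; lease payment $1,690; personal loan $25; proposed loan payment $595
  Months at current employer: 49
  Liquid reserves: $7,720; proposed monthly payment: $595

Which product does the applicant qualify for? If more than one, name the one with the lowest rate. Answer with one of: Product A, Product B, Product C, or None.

Product B

Total debts = (2,785 + 1,690 + 25 + 595) = 5,095; DTI = 5,095/10,650 = 47.8%.
Reserves = 7,720/595 = 13.0 months.
Product A: score 634 < 680; DTI 47.8% ≤ 50%; reserves 13.0 ≥ 4 mo → does not qualify.
Product B: score 634 ≥ 620; DTI 47.8% ≤ 50%; reserves 13.0 ≥ 9 mo → qualifies.
Product C: score 634 < 660; DTI 47.8% ≤ 50%; employment 49 ≥ 24 mo → does not qualify.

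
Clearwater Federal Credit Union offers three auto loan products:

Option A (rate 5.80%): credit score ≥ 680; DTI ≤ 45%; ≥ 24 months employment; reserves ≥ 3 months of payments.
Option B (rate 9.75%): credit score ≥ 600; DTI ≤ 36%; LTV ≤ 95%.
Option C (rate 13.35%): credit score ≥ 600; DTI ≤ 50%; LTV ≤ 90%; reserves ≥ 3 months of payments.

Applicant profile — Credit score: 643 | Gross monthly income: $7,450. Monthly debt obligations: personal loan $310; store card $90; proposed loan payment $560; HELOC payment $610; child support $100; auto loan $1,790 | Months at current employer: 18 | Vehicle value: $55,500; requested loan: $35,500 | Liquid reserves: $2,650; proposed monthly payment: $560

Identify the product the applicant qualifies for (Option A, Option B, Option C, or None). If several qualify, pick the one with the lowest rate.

Option C

Total debts = (310 + 90 + 560 + 610 + 100 + 1,790) = 3,460; DTI = 3,460/7,450 = 46.4%.
LTV = 35,500/55,500 = 64%.
Reserves = 2,650/560 = 4.7 months.
Option A: score 643 < 680; DTI 46.4% > 45%; employment 18 < 24 mo; reserves 4.7 ≥ 3 mo → does not qualify.
Option B: score 643 ≥ 600; DTI 46.4% > 36%; LTV 64% ≤ 95% → does not qualify.
Option C: score 643 ≥ 600; DTI 46.4% ≤ 50%; LTV 64% ≤ 90%; reserves 4.7 ≥ 3 mo → qualifies.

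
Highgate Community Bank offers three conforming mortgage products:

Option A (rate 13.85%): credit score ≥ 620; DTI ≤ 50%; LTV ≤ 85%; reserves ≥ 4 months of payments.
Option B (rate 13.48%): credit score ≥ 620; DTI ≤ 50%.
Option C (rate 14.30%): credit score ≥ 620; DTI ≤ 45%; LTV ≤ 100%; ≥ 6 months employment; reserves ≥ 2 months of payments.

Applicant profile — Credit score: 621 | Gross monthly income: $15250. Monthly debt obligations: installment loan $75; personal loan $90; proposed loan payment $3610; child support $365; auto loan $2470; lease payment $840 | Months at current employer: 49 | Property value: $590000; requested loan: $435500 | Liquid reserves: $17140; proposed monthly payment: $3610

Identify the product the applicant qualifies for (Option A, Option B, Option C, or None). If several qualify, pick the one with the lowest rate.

Total debts = (75 + 90 + 3,610 + 365 + 2,470 + 840) = 7,450; DTI = 7,450/15,250 = 48.9%.
LTV = 435,500/590,000 = 73.8%.
Reserves = 17,140/3,610 = 4.7 months.
Option A: score 621 ≥ 620; DTI 48.9% ≤ 50%; LTV 73.8% ≤ 85%; reserves 4.7 ≥ 4 mo → qualifies.
Option B: score 621 ≥ 620; DTI 48.9% ≤ 50% → qualifies.
Option C: score 621 ≥ 620; DTI 48.9% > 45%; LTV 73.8% ≤ 100%; employment 49 ≥ 6 mo; reserves 4.7 ≥ 2 mo → does not qualify.
Qualifying: Option A, Option B. Lowest rate is 13.48% → Option B.

Option B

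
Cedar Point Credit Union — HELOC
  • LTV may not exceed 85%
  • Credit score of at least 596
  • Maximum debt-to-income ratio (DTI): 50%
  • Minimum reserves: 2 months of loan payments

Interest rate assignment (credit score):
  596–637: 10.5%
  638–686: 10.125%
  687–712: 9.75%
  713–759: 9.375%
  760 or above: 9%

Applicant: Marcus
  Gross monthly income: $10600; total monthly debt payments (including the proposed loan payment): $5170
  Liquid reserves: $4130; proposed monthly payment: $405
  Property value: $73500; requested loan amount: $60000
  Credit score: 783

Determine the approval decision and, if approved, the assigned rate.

Approved at 9%

Credit score 783 ≥ 596 (meets minimum)
LTV: 60,000 ÷ 73,500 = 81.6%, within 85% cap
Reserves = 4,130/405 = 10.2 months ≥ 2
DTI = 5,170/10,600 = 48.8% ≤ 50%
All requirements met. Score 783 falls in the 760 or above tier → 9%.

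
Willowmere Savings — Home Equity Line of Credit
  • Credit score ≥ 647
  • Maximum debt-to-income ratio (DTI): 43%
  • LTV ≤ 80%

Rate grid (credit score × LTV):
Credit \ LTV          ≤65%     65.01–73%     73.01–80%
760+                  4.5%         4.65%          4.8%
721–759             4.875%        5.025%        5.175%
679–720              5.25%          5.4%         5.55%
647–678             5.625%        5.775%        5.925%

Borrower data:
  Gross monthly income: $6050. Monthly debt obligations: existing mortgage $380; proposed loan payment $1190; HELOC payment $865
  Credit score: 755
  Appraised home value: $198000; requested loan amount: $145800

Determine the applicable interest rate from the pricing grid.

5.175%

Credit score 755 ≥ 647; Total monthly debts = (380 + 1,190 + 865) = 2,435. Debt-to-income = 2,435/6,050 = 40.2% — meets 43% limit
LTV = 145,800/198,000 = 73.6% ≤ 80%
Score 755 is in the 721–759 band; LTV 73.6% is in the 73.01–80% band → 5.175%.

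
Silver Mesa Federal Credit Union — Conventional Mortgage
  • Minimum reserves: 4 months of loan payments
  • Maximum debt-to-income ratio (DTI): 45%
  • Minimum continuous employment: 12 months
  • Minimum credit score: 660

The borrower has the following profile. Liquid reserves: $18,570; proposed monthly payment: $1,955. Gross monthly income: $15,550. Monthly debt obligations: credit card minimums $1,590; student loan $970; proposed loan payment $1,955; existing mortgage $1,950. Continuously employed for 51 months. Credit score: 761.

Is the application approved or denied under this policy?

Approved

Reserves: 18,570 ÷ 1,955 = 9.5 months (meets 4-month minimum)
Total monthly debts = (1,590 + 970 + 1,955 + 1,950) = 6,465. Debt-to-income = 6,465/15,550 = 41.6% — meets 45% limit
Employment 51 ≥ 12 months
Credit score 761 ≥ 660 (meets)
All criteria satisfied.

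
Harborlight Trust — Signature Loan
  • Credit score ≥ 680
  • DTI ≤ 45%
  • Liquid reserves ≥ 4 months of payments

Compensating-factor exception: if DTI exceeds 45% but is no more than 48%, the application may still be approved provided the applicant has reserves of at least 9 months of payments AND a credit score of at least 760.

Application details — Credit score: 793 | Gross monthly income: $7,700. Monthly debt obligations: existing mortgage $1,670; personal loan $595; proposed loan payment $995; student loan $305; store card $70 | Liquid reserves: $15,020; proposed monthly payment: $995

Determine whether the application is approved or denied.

Approved

Credit score 793 ≥ 680 (meets base)
Total debts = (1,670 + 595 + 995 + 305 + 70) = 3,635. DTI = 3,635/7,700 = 47.2% > 45% — standard DTI limit exceeded.
Liquid reserves cover 15,020/995 = 15.1 months — ≥ 4 required
47.2% falls in the override range (45%–48%), so the compensating-factor test applies.
Reserves 15.1 ≥ 9 months; credit score 793 ≥ 760.
Both compensating conditions met → exception applies.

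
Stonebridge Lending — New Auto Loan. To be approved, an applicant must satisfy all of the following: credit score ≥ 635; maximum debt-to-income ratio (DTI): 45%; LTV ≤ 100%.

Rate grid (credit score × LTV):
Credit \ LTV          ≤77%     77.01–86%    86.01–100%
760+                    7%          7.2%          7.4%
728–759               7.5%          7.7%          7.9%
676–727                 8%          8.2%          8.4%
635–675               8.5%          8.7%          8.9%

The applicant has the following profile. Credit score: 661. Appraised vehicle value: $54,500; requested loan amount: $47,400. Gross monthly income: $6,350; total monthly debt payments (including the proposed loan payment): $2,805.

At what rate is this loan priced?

8.9%

Credit score 661 ≥ 635; DTI = 2,805/6,350 = 44.2% ≤ 45%
LTV = 47,400/54,500 = 87% ≤ 100%
Credit 661 → row 635–675; LTV 87% → column 86.01–100%. Grid cell → 8.9%.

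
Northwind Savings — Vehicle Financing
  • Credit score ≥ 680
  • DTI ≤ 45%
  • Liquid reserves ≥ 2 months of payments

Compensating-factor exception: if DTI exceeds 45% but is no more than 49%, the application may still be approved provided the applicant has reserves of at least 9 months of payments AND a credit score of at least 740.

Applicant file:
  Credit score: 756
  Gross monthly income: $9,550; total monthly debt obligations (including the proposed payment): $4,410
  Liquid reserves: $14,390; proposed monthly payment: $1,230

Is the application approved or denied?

Approved

Credit score 756 ≥ 680 (meets base)
DTI: 4,410 ÷ 9,550 = 46.2%, over the 45% base limit.
Reserves = 14,390/1,230 = 11.7 months ≥ 2
46.2% falls in the override range (45%–49%), so the compensating-factor test applies.
Override check — reserves: 11.7 mo (ok); score: 756 (ok).
Both compensating conditions met → exception applies.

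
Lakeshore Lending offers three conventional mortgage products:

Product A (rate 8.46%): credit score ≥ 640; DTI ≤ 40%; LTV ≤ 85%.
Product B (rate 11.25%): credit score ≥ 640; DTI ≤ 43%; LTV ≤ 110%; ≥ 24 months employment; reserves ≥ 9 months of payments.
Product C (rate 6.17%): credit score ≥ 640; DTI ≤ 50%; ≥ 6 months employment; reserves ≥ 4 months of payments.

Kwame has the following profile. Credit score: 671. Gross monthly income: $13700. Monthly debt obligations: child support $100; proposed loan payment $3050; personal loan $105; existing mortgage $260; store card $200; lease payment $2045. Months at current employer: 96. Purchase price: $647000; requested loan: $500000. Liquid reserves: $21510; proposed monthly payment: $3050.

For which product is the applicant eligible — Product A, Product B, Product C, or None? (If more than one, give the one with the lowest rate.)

Product C

Total debts = (100 + 3,050 + 105 + 260 + 200 + 2,045) = 5,760; DTI = 5,760/13,700 = 42%.
LTV = 500,000/647,000 = 77.3%.
Reserves = 21,510/3,050 = 7.1 months.
Product A: score 671 ≥ 640; DTI 42% > 40%; LTV 77.3% ≤ 85% → does not qualify.
Product B: score 671 ≥ 640; DTI 42% ≤ 43%; LTV 77.3% ≤ 110%; employment 96 ≥ 24 mo; reserves 7.1 < 9 mo → does not qualify.
Product C: score 671 ≥ 640; DTI 42% ≤ 50%; employment 96 ≥ 6 mo; reserves 7.1 ≥ 4 mo → qualifies.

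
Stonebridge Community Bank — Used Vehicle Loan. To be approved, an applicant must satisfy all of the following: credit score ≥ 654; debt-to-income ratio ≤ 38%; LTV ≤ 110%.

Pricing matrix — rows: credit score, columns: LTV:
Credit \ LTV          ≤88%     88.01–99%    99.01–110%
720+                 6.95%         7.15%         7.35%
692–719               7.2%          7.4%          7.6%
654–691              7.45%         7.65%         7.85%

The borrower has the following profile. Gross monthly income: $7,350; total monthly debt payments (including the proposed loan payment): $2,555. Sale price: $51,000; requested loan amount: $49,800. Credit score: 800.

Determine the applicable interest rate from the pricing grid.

Credit score 800 ≥ 654; DTI = 2,555/7,350 = 34.8% ≤ 38%
Loan-to-value = 49,800/51,000 = 97.6% — pass (110% max)
Score 800 is in the 720+ band; LTV 97.6% is in the 88.01–99% band → 7.15%.

7.15%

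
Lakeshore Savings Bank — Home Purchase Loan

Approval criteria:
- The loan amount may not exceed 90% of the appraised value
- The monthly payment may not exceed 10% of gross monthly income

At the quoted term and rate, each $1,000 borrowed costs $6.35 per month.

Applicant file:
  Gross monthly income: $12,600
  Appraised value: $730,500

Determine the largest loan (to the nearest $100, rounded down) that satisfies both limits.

$198,400

Payment cap: 10% × $12,600 = $1,260/month.
At $6.35 per $1,000, that supports 1,260/6.35 × 1,000 ≈ $198,425 → $198,400.
LTV cap: 90% × $730,500 = $657,450 → $657,400.
Binding constraint: payment-to-income.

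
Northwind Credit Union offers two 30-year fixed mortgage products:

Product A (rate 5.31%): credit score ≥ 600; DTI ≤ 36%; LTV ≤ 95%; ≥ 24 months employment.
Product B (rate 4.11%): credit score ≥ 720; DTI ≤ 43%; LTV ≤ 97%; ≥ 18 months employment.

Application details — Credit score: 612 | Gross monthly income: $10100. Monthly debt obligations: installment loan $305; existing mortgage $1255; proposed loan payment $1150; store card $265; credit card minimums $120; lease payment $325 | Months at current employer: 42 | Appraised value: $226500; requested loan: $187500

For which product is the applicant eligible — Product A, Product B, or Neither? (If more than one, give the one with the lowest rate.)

Product A

Total debts = (305 + 1,255 + 1,150 + 265 + 120 + 325) = 3,420; DTI = 3,420/10,100 = 33.9%.
LTV = 187,500/226,500 = 82.8%.
Product A: score 612 ≥ 600; DTI 33.9% ≤ 36%; LTV 82.8% ≤ 95%; employment 42 ≥ 24 mo → qualifies.
Product B: score 612 < 720; DTI 33.9% ≤ 43%; LTV 82.8% ≤ 97%; employment 42 ≥ 18 mo → does not qualify.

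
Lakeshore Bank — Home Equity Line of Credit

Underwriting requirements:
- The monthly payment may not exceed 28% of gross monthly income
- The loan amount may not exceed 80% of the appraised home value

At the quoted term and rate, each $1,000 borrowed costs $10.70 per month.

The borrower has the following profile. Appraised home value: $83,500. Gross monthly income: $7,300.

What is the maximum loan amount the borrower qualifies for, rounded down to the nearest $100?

Payment cap: 28% × $7,300 = $2,044/month.
At $10.70 per $1,000, that supports 2,044/10.70 × 1,000 ≈ $191,028 → $191,000.
LTV cap: 80% × $83,500 = $66,800 → $66,800.
Binding constraint: loan-to-value.

$66,800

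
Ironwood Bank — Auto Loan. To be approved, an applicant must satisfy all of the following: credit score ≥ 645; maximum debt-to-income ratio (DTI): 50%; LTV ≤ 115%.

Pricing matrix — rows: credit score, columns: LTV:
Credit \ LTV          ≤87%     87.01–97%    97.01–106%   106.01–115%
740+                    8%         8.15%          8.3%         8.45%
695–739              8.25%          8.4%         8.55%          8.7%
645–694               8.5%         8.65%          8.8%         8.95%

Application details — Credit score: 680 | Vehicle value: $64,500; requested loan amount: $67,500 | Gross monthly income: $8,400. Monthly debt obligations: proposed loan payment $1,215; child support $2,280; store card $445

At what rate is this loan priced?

Credit score 680 ≥ 645; Total monthly debts = (1,215 + 2,280 + 445) = 3,940. Debt-to-income = 3,940/8,400 = 46.9% — meets 50% limit
LTV: 67,500 ÷ 64,500 = 104.7%, within 115% cap
Score 680 is in the 645–694 band; LTV 104.7% is in the 97.01–106% band → 8.8%.

8.8%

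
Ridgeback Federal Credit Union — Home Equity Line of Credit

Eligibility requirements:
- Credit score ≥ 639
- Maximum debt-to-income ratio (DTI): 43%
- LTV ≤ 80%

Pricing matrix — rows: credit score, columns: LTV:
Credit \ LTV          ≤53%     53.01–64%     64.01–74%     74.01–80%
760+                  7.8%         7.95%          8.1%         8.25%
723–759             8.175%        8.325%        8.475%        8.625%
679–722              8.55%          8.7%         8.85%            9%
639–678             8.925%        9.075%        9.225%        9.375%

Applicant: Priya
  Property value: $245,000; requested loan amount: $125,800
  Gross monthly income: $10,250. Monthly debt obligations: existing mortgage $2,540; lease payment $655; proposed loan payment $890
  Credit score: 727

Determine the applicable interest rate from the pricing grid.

8.175%

Credit score 727 ≥ 639; Total monthly debts = (2,540 + 655 + 890) = 4,085. DTI: 4,085 ÷ 10,250 = 39.9%, within the 43% cap
LTV: 125,800 ÷ 245,000 = 51.3%, within 80% cap
Credit 727 → row 723–759; LTV 51.3% → column ≤53%. Grid cell → 8.175%.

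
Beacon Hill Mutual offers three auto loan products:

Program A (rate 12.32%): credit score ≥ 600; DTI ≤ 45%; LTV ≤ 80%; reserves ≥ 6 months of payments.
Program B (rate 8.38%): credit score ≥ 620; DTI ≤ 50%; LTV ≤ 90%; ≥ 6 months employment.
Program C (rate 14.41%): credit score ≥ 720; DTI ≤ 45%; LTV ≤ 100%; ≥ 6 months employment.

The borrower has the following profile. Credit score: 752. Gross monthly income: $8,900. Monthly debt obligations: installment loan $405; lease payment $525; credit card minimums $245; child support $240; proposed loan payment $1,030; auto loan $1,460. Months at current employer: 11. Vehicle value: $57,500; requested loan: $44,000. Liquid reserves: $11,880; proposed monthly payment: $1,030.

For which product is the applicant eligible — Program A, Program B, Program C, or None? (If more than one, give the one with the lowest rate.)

Program B

Total debts = (405 + 525 + 245 + 240 + 1,030 + 1,460) = 3,905; DTI = 3,905/8,900 = 43.9%.
LTV = 44,000/57,500 = 76.5%.
Reserves = 11,880/1,030 = 11.5 months.
Program A: score 752 ≥ 600; DTI 43.9% ≤ 45%; LTV 76.5% ≤ 80%; reserves 11.5 ≥ 6 mo → qualifies.
Program B: score 752 ≥ 620; DTI 43.9% ≤ 50%; LTV 76.5% ≤ 90%; employment 11 ≥ 6 mo → qualifies.
Program C: score 752 ≥ 720; DTI 43.9% ≤ 45%; LTV 76.5% ≤ 100%; employment 11 ≥ 6 mo → qualifies.
Qualifying: Program A, Program B, Program C. Lowest rate is 8.38% → Program B.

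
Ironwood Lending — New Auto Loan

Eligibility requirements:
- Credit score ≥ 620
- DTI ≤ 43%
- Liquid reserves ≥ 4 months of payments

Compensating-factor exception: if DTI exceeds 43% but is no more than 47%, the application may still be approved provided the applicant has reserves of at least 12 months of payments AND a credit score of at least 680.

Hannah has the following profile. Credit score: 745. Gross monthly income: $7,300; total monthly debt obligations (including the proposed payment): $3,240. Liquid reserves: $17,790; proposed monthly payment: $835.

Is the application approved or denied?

Credit score 745 ≥ 620 (meets base)
DTI: 3,240 ÷ 7,300 = 44.4%, over the 43% base limit.
Liquid reserves cover 17,790/835 = 21.3 months — ≥ 4 required
DTI 44.4% is within the 43%–47% exception band; checking compensating factors.
Override check — reserves: 21.3 mo (ok); score: 745 (ok).
Both override conditions satisfied; DTI exception granted.

Approved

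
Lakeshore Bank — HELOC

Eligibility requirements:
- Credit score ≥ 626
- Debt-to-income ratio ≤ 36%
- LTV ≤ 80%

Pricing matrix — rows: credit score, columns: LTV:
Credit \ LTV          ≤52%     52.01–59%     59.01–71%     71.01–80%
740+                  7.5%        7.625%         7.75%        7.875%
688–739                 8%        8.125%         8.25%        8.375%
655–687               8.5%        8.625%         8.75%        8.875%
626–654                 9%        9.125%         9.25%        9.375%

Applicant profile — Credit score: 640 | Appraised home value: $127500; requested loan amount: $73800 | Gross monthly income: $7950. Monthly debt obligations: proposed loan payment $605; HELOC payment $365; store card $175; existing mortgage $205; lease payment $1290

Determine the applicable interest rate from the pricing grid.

Credit score 640 ≥ 626; Total monthly debts = (605 + 365 + 175 + 205 + 1,290) = 2,640. Debt-to-income = 2,640/7,950 = 33.2% — meets 36% limit
LTV = 73,800/127,500 = 57.9% ≤ 80%
Score 640 is in the 626–654 band; LTV 57.9% is in the 52.01–59% band → 9.125%.

9.125%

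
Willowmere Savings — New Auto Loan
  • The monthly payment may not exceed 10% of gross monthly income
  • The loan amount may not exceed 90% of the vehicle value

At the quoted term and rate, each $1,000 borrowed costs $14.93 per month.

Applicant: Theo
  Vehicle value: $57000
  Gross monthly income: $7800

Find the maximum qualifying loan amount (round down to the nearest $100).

Payment cap: 10% × $7,800 = $780/month.
At $14.93 per $1,000, that supports 780/14.93 × 1,000 ≈ $52,243 → $52,200.
LTV cap: 90% × $57,000 = $51,300 → $51,300.
Binding constraint: loan-to-value.

$51,300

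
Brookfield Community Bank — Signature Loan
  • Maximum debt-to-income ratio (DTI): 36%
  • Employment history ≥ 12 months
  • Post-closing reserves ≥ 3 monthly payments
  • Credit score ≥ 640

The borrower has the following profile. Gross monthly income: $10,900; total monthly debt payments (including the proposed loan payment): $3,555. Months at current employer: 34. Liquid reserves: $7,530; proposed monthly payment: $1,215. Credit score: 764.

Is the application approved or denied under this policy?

Approved

Debt-to-income = 3,555/10,900 = 32.6% — meets 36% limit
Employment 34 ≥ 12 months
Liquid reserves cover 7,530/1,215 = 6.2 months — ≥ 3 required
Credit score 764 ≥ 640 (meets)
All criteria satisfied.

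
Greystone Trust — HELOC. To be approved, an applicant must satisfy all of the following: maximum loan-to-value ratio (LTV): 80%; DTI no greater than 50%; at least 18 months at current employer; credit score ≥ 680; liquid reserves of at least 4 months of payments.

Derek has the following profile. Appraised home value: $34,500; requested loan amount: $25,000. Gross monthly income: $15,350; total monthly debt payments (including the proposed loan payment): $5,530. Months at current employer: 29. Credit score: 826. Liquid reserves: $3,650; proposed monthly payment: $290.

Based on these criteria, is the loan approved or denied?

LTV: 25,000 ÷ 34,500 = 72.5%, within 80% cap
DTI: 5,530 ÷ 15,350 = 36%, within the 50% cap
Employment 29 ≥ 18 months
Credit score 826 ≥ 680 (meets)
Reserves: 3,650 ÷ 290 = 12.6 months (meets 4-month minimum)
All criteria satisfied.

Approved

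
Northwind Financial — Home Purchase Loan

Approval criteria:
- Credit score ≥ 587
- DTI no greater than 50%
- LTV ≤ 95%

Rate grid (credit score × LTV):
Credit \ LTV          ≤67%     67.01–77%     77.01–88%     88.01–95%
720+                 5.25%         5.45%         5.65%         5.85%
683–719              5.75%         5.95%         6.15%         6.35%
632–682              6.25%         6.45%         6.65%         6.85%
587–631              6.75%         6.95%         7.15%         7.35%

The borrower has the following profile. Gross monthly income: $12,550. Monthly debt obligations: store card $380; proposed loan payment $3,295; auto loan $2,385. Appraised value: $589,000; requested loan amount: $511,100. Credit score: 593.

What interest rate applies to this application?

Credit score 593 ≥ 587; Total monthly debts = (380 + 3,295 + 2,385) = 6,060. DTI = 6,060/12,550 = 48.3% ≤ 50%
LTV = 511,100/589,000 = 86.8% ≤ 95%
Row: 593 falls in 587–631. Column: 86.8% falls in 77.01–88%. Rate = 7.15%.

7.15%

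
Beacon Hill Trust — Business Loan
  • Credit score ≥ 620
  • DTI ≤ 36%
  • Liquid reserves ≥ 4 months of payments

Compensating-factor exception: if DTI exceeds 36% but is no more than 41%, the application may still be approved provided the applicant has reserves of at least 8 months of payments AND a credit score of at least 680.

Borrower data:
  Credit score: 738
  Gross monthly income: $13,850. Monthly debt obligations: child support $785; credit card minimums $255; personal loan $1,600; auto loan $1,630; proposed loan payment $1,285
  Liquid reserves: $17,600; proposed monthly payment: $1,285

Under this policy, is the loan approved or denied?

Approved

Credit score 738 ≥ 620 (meets base)
Total debts = (785 + 255 + 1,600 + 1,630 + 1,285) = 5,555. DTI: 5,555 ÷ 13,850 = 40.1%, over the 36% base limit.
Reserves = 17,600/1,285 = 13.7 months ≥ 4
DTI 40.1% is within the 36%–41% exception band; checking compensating factors.
Reserves 13.7 ≥ 8 months; credit score 738 ≥ 680.
Both override conditions satisfied; DTI exception granted.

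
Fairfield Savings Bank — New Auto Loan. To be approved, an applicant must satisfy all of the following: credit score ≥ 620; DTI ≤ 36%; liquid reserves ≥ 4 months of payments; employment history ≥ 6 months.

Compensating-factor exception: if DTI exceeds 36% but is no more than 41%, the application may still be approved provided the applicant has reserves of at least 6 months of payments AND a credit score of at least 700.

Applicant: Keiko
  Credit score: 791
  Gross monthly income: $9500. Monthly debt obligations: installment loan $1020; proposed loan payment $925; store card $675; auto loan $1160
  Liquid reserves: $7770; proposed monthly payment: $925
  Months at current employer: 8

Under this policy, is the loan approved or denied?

Approved

Credit score 791 ≥ 620 (meets base)
Total debts = (1,020 + 925 + 675 + 1,160) = 3,780. DTI = 3,780/9,500 = 39.8% > 36% — standard DTI limit exceeded.
Reserves: 7,770 ÷ 925 = 8.4 months (meets 4-month minimum)
Employment 8 ≥ 6 months
39.8% falls in the override range (36%–41%), so the compensating-factor test applies.
Override check — reserves: 8.4 mo (ok); score: 791 (ok).
Both override conditions satisfied; DTI exception granted.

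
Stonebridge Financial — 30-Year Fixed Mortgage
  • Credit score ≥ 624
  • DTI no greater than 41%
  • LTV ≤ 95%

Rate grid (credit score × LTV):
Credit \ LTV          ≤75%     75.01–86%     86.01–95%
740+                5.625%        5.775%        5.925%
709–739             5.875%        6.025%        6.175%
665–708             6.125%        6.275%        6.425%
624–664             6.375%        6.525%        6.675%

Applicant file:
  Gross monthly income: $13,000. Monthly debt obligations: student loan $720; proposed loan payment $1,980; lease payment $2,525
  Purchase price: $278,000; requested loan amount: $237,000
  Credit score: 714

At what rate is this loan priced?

Credit score 714 ≥ 624; Total monthly debts = (720 + 1,980 + 2,525) = 5,225. DTI: 5,225 ÷ 13,000 = 40.2%, within the 41% cap
Loan-to-value = 237,000/278,000 = 85.3% — pass (95% max)
Score 714 is in the 709–739 band; LTV 85.3% is in the 75.01–86% band → 6.025%.

6.025%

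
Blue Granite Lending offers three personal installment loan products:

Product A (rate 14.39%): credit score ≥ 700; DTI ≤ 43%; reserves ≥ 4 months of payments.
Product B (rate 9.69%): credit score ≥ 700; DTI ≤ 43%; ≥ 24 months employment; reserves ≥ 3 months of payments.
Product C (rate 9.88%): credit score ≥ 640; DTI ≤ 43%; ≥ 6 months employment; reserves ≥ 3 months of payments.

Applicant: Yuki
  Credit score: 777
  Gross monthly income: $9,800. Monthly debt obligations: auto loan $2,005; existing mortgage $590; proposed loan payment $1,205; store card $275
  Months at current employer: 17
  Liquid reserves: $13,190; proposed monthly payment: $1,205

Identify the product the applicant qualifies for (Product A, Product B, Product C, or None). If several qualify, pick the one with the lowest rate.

Total debts = (2,005 + 590 + 1,205 + 275) = 4,075; DTI = 4,075/9,800 = 41.6%.
Reserves = 13,190/1,205 = 10.9 months.
Product A: score 777 ≥ 700; DTI 41.6% ≤ 43%; reserves 10.9 ≥ 4 mo → qualifies.
Product B: score 777 ≥ 700; DTI 41.6% ≤ 43%; employment 17 < 24 mo; reserves 10.9 ≥ 3 mo → does not qualify.
Product C: score 777 ≥ 640; DTI 41.6% ≤ 43%; employment 17 ≥ 6 mo; reserves 10.9 ≥ 3 mo → qualifies.
Qualifying: Product A, Product C. Lowest rate is 9.88% → Product C.

Product C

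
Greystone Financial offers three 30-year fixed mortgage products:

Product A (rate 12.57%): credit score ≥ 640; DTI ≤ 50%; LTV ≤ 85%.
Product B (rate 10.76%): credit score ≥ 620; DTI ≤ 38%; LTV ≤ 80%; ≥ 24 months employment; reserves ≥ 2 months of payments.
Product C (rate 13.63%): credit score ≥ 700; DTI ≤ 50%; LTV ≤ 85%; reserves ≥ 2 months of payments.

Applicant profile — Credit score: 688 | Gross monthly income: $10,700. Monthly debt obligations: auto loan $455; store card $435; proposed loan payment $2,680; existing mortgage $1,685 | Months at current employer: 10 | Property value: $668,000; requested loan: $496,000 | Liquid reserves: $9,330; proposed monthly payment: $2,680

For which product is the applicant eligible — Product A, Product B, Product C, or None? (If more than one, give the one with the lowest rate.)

Total debts = (455 + 435 + 2,680 + 1,685) = 5,255; DTI = 5,255/10,700 = 49.1%.
LTV = 496,000/668,000 = 74.3%.
Reserves = 9,330/2,680 = 3.5 months.
Product A: score 688 ≥ 640; DTI 49.1% ≤ 50%; LTV 74.3% ≤ 85% → qualifies.
Product B: score 688 ≥ 620; DTI 49.1% > 38%; LTV 74.3% ≤ 80%; employment 10 < 24 mo; reserves 3.5 ≥ 2 mo → does not qualify.
Product C: score 688 < 700; DTI 49.1% ≤ 50%; LTV 74.3% ≤ 85%; reserves 3.5 ≥ 2 mo → does not qualify.

Product A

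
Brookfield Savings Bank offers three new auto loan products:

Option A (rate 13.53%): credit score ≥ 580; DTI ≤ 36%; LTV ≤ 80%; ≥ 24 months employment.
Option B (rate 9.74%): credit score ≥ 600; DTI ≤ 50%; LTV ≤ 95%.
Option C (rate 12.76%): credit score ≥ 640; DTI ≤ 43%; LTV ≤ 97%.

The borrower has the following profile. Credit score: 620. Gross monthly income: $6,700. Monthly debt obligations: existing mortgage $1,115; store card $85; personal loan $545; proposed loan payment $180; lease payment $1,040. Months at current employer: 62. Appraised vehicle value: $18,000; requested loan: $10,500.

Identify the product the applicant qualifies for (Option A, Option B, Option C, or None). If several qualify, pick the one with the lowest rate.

Total debts = (1,115 + 85 + 545 + 180 + 1,040) = 2,965; DTI = 2,965/6,700 = 44.3%.
LTV = 10,500/18,000 = 58.3%.
Option A: score 620 ≥ 580; DTI 44.3% > 36%; LTV 58.3% ≤ 80%; employment 62 ≥ 24 mo → does not qualify.
Option B: score 620 ≥ 600; DTI 44.3% ≤ 50%; LTV 58.3% ≤ 95% → qualifies.
Option C: score 620 < 640; DTI 44.3% > 43%; LTV 58.3% ≤ 97% → does not qualify.

Option B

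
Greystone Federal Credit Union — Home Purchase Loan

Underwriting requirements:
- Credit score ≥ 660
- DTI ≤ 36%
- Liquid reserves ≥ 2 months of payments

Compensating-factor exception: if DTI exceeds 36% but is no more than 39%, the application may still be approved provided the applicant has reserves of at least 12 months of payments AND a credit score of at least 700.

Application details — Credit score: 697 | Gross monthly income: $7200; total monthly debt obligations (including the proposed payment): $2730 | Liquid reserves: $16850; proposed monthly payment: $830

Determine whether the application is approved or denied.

Credit score 697 ≥ 660 (meets base)
DTI: 2,730 ÷ 7,200 = 37.9%, over the 36% base limit.
Liquid reserves cover 16,850/830 = 20.3 months — ≥ 2 required
37.9% falls in the override range (36%–39%), so the compensating-factor test applies.
Reserves 20.3 ≥ 12 months; credit score 697 < 700.
Compensating-factor requirement not fully met.

Denied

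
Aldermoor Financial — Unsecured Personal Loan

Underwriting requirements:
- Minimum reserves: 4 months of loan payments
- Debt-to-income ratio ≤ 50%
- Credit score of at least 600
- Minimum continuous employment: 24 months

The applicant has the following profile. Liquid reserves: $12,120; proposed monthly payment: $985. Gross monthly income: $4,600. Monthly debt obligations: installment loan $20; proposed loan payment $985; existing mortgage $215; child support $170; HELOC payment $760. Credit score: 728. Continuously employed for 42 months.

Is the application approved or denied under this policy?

Reserves: 12,120 ÷ 985 = 12.3 months (meets 4-month minimum)
Total monthly debts = (20 + 985 + 215 + 170 + 760) = 2,150. DTI: 2,150 ÷ 4,600 = 46.7%, within the 50% cap
Credit score 728 ≥ 600 (meets)
Employment 42 ≥ 24 months
All criteria satisfied.

Approved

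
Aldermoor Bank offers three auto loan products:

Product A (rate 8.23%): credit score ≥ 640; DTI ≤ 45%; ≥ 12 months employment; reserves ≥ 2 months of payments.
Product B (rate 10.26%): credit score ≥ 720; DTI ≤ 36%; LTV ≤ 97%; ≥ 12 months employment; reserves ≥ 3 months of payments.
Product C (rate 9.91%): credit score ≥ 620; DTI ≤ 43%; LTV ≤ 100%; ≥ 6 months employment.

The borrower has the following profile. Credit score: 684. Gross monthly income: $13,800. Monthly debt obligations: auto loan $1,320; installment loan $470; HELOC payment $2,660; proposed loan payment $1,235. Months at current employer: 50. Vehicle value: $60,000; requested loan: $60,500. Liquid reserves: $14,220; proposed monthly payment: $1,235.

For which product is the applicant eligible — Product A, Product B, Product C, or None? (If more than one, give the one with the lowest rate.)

Product A

Total debts = (1,320 + 470 + 2,660 + 1,235) = 5,685; DTI = 5,685/13,800 = 41.2%.
LTV = 60,500/60,000 = 100.8%.
Reserves = 14,220/1,235 = 11.5 months.
Product A: score 684 ≥ 640; DTI 41.2% ≤ 45%; employment 50 ≥ 12 mo; reserves 11.5 ≥ 2 mo → qualifies.
Product B: score 684 < 720; DTI 41.2% > 36%; LTV 100.8% > 97%; employment 50 ≥ 12 mo; reserves 11.5 ≥ 3 mo → does not qualify.
Product C: score 684 ≥ 620; DTI 41.2% ≤ 43%; LTV 100.8% > 100%; employment 50 ≥ 6 mo → does not qualify.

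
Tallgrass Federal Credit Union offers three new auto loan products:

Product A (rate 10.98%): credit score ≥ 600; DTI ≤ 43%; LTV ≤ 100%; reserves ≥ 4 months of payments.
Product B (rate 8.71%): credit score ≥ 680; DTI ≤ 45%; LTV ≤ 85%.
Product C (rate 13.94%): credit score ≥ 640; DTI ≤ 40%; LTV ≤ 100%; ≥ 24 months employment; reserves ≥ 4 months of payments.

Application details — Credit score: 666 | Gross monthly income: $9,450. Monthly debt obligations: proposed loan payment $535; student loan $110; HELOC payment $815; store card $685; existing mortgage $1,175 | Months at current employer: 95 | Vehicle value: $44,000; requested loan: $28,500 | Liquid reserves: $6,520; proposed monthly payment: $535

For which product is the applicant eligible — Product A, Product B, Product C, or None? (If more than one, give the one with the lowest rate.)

Product A

Total debts = (535 + 110 + 815 + 685 + 1,175) = 3,320; DTI = 3,320/9,450 = 35.1%.
LTV = 28,500/44,000 = 64.8%.
Reserves = 6,520/535 = 12.2 months.
Product A: score 666 ≥ 600; DTI 35.1% ≤ 43%; LTV 64.8% ≤ 100%; reserves 12.2 ≥ 4 mo → qualifies.
Product B: score 666 < 680; DTI 35.1% ≤ 45%; LTV 64.8% ≤ 85% → does not qualify.
Product C: score 666 ≥ 640; DTI 35.1% ≤ 40%; LTV 64.8% ≤ 100%; employment 95 ≥ 24 mo; reserves 12.2 ≥ 4 mo → qualifies.
Qualifying: Product A, Product C. Lowest rate is 10.98% → Product A.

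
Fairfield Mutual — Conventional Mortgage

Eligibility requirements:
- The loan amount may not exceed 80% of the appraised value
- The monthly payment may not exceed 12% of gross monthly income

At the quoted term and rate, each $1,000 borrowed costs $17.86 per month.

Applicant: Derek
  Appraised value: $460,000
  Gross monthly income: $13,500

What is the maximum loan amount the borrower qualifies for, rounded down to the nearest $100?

$90,700

Payment cap: 12% × $13,500 = $1,620/month.
At $17.86 per $1,000, that supports 1,620/17.86 × 1,000 ≈ $90,705 → $90,700.
LTV cap: 80% × $460,000 = $368,000 → $368,000.
Binding constraint: payment-to-income.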